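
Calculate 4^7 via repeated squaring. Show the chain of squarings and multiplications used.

Computing 4^7 by squaring (build up from 4^1; each line after the first costs one multiplication):

4^1 = 4
4^2 = (4^1)^2 = 4^2 = 16
4^3 = 4 * 4^2 = 4 * 16 = 64
4^6 = (4^3)^2 = 64^2 = 4096
4^7 = 4 * 4^6 = 4 * 4096 = 16384

Result: 16384
Multiplications needed: 4 (4 lines after 4^1)

4^7 = 16384. Using exponentiation by squaring, this requires 4 multiplications. The key idea: if the exponent is even, square the half-power; if odd, multiply by the base once.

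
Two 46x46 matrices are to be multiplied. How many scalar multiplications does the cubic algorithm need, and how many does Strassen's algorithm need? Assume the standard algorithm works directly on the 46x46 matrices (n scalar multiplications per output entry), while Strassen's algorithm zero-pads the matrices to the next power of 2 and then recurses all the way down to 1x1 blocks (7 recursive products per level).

Matrix multiplication for 46x46 matrices:

Strassen's algorithm requires power-of-2 dimensions. Pad 46x46 to 64x64 (next power of 2).

Standard algorithm: 46^3 = 97336 multiplications
Strassen's algorithm: 7^(log2(64)) = 7^6 = 117649 multiplications
Difference: 97336 - 117649 = -20313 (Strassen uses MORE here due to padding overhead — for small or just-over-power-of-2 n, padding can outweigh the per-level savings)

Standard: 97336 multiplications (46^3). Strassen: 117649 multiplications (7^6, after padding to 64x64). Strassen reduces 8 recursive multiplications to 7 at each level.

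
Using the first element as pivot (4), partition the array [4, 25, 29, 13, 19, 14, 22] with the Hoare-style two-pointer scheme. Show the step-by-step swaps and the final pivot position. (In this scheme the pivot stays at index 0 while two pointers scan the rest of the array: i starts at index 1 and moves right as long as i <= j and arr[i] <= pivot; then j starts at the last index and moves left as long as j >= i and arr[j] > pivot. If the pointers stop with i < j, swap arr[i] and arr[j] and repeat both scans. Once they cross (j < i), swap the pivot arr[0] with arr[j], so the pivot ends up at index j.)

Hoare-style two-pointer partition with pivot = 4:

Initial array: [4, 25, 29, 13, 19, 14, 22]

Pointers start at i = 1, j = 6.
i ends at 1, j ends at 0: the pointers have crossed (j < i), so scanning stops.

j = 0, so swapping arr[0] with arr[j] leaves the pivot at position 0: [4, 25, 29, 13, 19, 14, 22]
Pivot position: 0

After partitioning with pivot 4, the array becomes [4, 25, 29, 13, 19, 14, 22]. The pivot is placed at index 0. All elements to the left of the pivot are <= 4, and all elements to the right are > 4.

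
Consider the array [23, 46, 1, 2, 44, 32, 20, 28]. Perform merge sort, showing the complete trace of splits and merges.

Merge sort trace:

Split: [23, 46, 1, 2, 44, 32, 20, 28] -> [23, 46, 1, 2] and [44, 32, 20, 28]
  Split: [23, 46, 1, 2] -> [23, 46] and [1, 2]
    Split: [23, 46] -> [23] and [46]
    Merge: [23] + [46] -> [23, 46]
    Split: [1, 2] -> [1] and [2]
    Merge: [1] + [2] -> [1, 2]
  Merge: [23, 46] + [1, 2] -> [1, 2, 23, 46]
  Split: [44, 32, 20, 28] -> [44, 32] and [20, 28]
    Split: [44, 32] -> [44] and [32]
    Merge: [44] + [32] -> [32, 44]
    Split: [20, 28] -> [20] and [28]
    Merge: [20] + [28] -> [20, 28]
  Merge: [32, 44] + [20, 28] -> [20, 28, 32, 44]
Merge: [1, 2, 23, 46] + [20, 28, 32, 44] -> [1, 2, 20, 23, 28, 32, 44, 46]

Final sorted array: [1, 2, 20, 23, 28, 32, 44, 46]

The merge sort proceeds by recursively splitting the array and merging sorted halves.
After all merges, the sorted array is [1, 2, 20, 23, 28, 32, 44, 46].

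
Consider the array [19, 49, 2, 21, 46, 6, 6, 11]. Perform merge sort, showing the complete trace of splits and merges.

Merge sort trace:

Split: [19, 49, 2, 21, 46, 6, 6, 11] -> [19, 49, 2, 21] and [46, 6, 6, 11]
  Split: [19, 49, 2, 21] -> [19, 49] and [2, 21]
    Split: [19, 49] -> [19] and [49]
    Merge: [19] + [49] -> [19, 49]
    Split: [2, 21] -> [2] and [21]
    Merge: [2] + [21] -> [2, 21]
  Merge: [19, 49] + [2, 21] -> [2, 19, 21, 49]
  Split: [46, 6, 6, 11] -> [46, 6] and [6, 11]
    Split: [46, 6] -> [46] and [6]
    Merge: [46] + [6] -> [6, 46]
    Split: [6, 11] -> [6] and [11]
    Merge: [6] + [11] -> [6, 11]
  Merge: [6, 46] + [6, 11] -> [6, 6, 11, 46]
Merge: [2, 19, 21, 49] + [6, 6, 11, 46] -> [2, 6, 6, 11, 19, 21, 46, 49]

Final sorted array: [2, 6, 6, 11, 19, 21, 46, 49]

The merge sort proceeds by recursively splitting the array and merging sorted halves.
After all merges, the sorted array is [2, 6, 6, 11, 19, 21, 46, 49].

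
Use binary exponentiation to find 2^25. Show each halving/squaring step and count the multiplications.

Computing 2^25 by squaring (build up from 2^1; each line after the first costs one multiplication):

2^1 = 2
2^2 = (2^1)^2 = 2^2 = 4
2^3 = 2 * 2^2 = 2 * 4 = 8
2^6 = (2^3)^2 = 8^2 = 64
2^12 = (2^6)^2 = 64^2 = 4096
2^24 = (2^12)^2 = 4096^2 = 16777216
2^25 = 2 * 2^24 = 2 * 16777216 = 33554432

Result: 33554432
Multiplications needed: 6 (6 lines after 2^1)

2^25 = 33554432. Using exponentiation by squaring, this requires 6 multiplications. The key idea: if the exponent is even, square the half-power; if odd, multiply by the base once.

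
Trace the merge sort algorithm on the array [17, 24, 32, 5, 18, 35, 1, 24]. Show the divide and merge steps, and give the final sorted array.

Merge sort trace:

Split: [17, 24, 32, 5, 18, 35, 1, 24] -> [17, 24, 32, 5] and [18, 35, 1, 24]
  Split: [17, 24, 32, 5] -> [17, 24] and [32, 5]
    Split: [17, 24] -> [17] and [24]
    Merge: [17] + [24] -> [17, 24]
    Split: [32, 5] -> [32] and [5]
    Merge: [32] + [5] -> [5, 32]
  Merge: [17, 24] + [5, 32] -> [5, 17, 24, 32]
  Split: [18, 35, 1, 24] -> [18, 35] and [1, 24]
    Split: [18, 35] -> [18] and [35]
    Merge: [18] + [35] -> [18, 35]
    Split: [1, 24] -> [1] and [24]
    Merge: [1] + [24] -> [1, 24]
  Merge: [18, 35] + [1, 24] -> [1, 18, 24, 35]
Merge: [5, 17, 24, 32] + [1, 18, 24, 35] -> [1, 5, 17, 18, 24, 24, 32, 35]

Final sorted array: [1, 5, 17, 18, 24, 24, 32, 35]

The merge sort proceeds by recursively splitting the array and merging sorted halves.
After all merges, the sorted array is [1, 5, 17, 18, 24, 24, 32, 35].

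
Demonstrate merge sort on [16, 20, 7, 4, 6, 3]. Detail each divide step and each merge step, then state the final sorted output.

Merge sort trace:

Split: [16, 20, 7, 4, 6, 3] -> [16, 20, 7] and [4, 6, 3]
  Split: [16, 20, 7] -> [16] and [20, 7]
    Split: [20, 7] -> [20] and [7]
    Merge: [20] + [7] -> [7, 20]
  Merge: [16] + [7, 20] -> [7, 16, 20]
  Split: [4, 6, 3] -> [4] and [6, 3]
    Split: [6, 3] -> [6] and [3]
    Merge: [6] + [3] -> [3, 6]
  Merge: [4] + [3, 6] -> [3, 4, 6]
Merge: [7, 16, 20] + [3, 4, 6] -> [3, 4, 6, 7, 16, 20]

Final sorted array: [3, 4, 6, 7, 16, 20]

The merge sort proceeds by recursively splitting the array and merging sorted halves.
After all merges, the sorted array is [3, 4, 6, 7, 16, 20].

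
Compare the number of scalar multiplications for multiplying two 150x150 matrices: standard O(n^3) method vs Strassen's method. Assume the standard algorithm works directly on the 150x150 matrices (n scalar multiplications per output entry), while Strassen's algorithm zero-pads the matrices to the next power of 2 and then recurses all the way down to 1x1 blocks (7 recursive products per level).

Matrix multiplication for 150x150 matrices:

Strassen's algorithm requires power-of-2 dimensions. Pad 150x150 to 256x256 (next power of 2).

Standard algorithm: 150^3 = 3375000 multiplications
Strassen's algorithm: 7^(log2(256)) = 7^8 = 5764801 multiplications
Difference: 3375000 - 5764801 = -2389801 (Strassen uses MORE here due to padding overhead — for small or just-over-power-of-2 n, padding can outweigh the per-level savings)

Standard: 3375000 multiplications (150^3). Strassen: 5764801 multiplications (7^8, after padding to 256x256). Strassen reduces 8 recursive multiplications to 7 at each level.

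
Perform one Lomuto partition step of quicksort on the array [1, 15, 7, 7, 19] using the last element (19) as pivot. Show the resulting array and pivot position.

Lomuto partition with pivot = 19:

Initial array: [1, 15, 7, 7, 19]

arr[0]=1 <= 19: swap with position 0, array becomes [1, 15, 7, 7, 19]
arr[1]=15 <= 19: swap with position 1, array becomes [1, 15, 7, 7, 19]
arr[2]=7 <= 19: swap with position 2, array becomes [1, 15, 7, 7, 19]
arr[3]=7 <= 19: swap with position 3, array becomes [1, 15, 7, 7, 19]

Place pivot at position 4: [1, 15, 7, 7, 19]
Pivot position: 4

After partitioning with pivot 19, the array becomes [1, 15, 7, 7, 19]. The pivot is placed at index 4. All elements to the left of the pivot are <= 19, and all elements to the right are > 19.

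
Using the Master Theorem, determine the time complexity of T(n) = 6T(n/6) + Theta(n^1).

Master Theorem for T(n) = 6T(n/6) + O(n^1):

a = 6, b = 6, c = 1
log_b(a) = log_6(6) = 1.0000

Case 2: c = 1 = log_6(6) = 1.0000
T(n) = O(n^1 log n) = O(n log n)

For T(n) = 6T(n/6) + O(n^1): log_6(6) = 1.0000. This is Case 2 of the Master Theorem (c = log_b(a), equal work at all levels), giving O(n log n).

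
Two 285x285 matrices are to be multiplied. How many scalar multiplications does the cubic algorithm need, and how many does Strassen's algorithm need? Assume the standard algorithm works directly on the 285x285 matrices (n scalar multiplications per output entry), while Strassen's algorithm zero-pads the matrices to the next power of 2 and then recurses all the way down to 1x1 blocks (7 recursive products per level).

Matrix multiplication for 285x285 matrices:

Strassen's algorithm requires power-of-2 dimensions. Pad 285x285 to 512x512 (next power of 2).

Standard algorithm: 285^3 = 23149125 multiplications
Strassen's algorithm: 7^(log2(512)) = 7^9 = 40353607 multiplications
Difference: 23149125 - 40353607 = -17204482 (Strassen uses MORE here due to padding overhead — for small or just-over-power-of-2 n, padding can outweigh the per-level savings)

Standard: 23149125 multiplications (285^3). Strassen: 40353607 multiplications (7^9, after padding to 512x512). Strassen reduces 8 recursive multiplications to 7 at each level.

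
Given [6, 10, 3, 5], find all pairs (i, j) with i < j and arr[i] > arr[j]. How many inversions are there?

Finding inversions in [6, 10, 3, 5]:

(0, 2): arr[0]=6 > arr[2]=3
(0, 3): arr[0]=6 > arr[3]=5
(1, 2): arr[1]=10 > arr[2]=3
(1, 3): arr[1]=10 > arr[3]=5

Total inversions: 4

The array has 4 inversion(s): (0,2), (0,3), (1,2), (1,3). Each pair (i,j) satisfies i < j and arr[i] > arr[j].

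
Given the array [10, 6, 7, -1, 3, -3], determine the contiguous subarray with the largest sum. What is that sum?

Using Kadane's algorithm on [10, 6, 7, -1, 3, -3]:

Scanning through the array:
Position 1 (value 6): max_ending_here = 16, max_so_far = 16
Position 2 (value 7): max_ending_here = 23, max_so_far = 23
Position 3 (value -1): max_ending_here = 22, max_so_far = 23
Position 4 (value 3): max_ending_here = 25, max_so_far = 25
Position 5 (value -3): max_ending_here = 22, max_so_far = 25

Maximum subarray: [10, 6, 7, -1, 3]
Maximum sum: 25

The maximum subarray is [10, 6, 7, -1, 3] with sum 25. This subarray runs from index 0 to index 4.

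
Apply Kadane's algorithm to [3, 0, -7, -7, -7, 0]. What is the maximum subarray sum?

Using Kadane's algorithm on [3, 0, -7, -7, -7, 0]:

Scanning through the array:
Position 1 (value 0): max_ending_here = 3, max_so_far = 3
Position 2 (value -7): max_ending_here = -4, max_so_far = 3
Position 3 (value -7): max_ending_here = -7, max_so_far = 3
Position 4 (value -7): max_ending_here = -7, max_so_far = 3
Position 5 (value 0): max_ending_here = 0, max_so_far = 3

Maximum subarray: [3]
Maximum sum: 3

The maximum subarray is [3] with sum 3. This subarray runs from index 0 to index 0.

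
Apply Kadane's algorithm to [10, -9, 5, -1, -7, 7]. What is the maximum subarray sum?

Using Kadane's algorithm on [10, -9, 5, -1, -7, 7]:

Scanning through the array:
Position 1 (value -9): max_ending_here = 1, max_so_far = 10
Position 2 (value 5): max_ending_here = 6, max_so_far = 10
Position 3 (value -1): max_ending_here = 5, max_so_far = 10
Position 4 (value -7): max_ending_here = -2, max_so_far = 10
Position 5 (value 7): max_ending_here = 7, max_so_far = 10

Maximum subarray: [10]
Maximum sum: 10

The maximum subarray is [10] with sum 10. This subarray runs from index 0 to index 0.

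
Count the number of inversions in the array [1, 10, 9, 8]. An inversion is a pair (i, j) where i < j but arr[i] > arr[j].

Finding inversions in [1, 10, 9, 8]:

(1, 2): arr[1]=10 > arr[2]=9
(1, 3): arr[1]=10 > arr[3]=8
(2, 3): arr[2]=9 > arr[3]=8

Total inversions: 3

The array has 3 inversion(s): (1,2), (1,3), (2,3). Each pair (i,j) satisfies i < j and arr[i] > arr[j].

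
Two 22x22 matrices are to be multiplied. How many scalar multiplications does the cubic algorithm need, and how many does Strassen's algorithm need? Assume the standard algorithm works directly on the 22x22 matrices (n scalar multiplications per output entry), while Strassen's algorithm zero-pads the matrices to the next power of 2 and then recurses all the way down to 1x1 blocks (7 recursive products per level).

Matrix multiplication for 22x22 matrices:

Strassen's algorithm requires power-of-2 dimensions. Pad 22x22 to 32x32 (next power of 2).

Standard algorithm: 22^3 = 10648 multiplications
Strassen's algorithm: 7^(log2(32)) = 7^5 = 16807 multiplications
Difference: 10648 - 16807 = -6159 (Strassen uses MORE here due to padding overhead — for small or just-over-power-of-2 n, padding can outweigh the per-level savings)

Standard: 10648 multiplications (22^3). Strassen: 16807 multiplications (7^5, after padding to 32x32). Strassen reduces 8 recursive multiplications to 7 at each level.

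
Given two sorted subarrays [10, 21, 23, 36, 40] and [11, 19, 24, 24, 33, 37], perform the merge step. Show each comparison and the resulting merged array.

Merging process:

Compare 10 vs 11: take 10 from left. Merged: [10]
Compare 21 vs 11: take 11 from right. Merged: [10, 11]
Compare 21 vs 19: take 19 from right. Merged: [10, 11, 19]
Compare 21 vs 24: take 21 from left. Merged: [10, 11, 19, 21]
Compare 23 vs 24: take 23 from left. Merged: [10, 11, 19, 21, 23]
Compare 36 vs 24: take 24 from right. Merged: [10, 11, 19, 21, 23, 24]
Compare 36 vs 24: take 24 from right. Merged: [10, 11, 19, 21, 23, 24, 24]
Compare 36 vs 33: take 33 from right. Merged: [10, 11, 19, 21, 23, 24, 24, 33]
Compare 36 vs 37: take 36 from left. Merged: [10, 11, 19, 21, 23, 24, 24, 33, 36]
Compare 40 vs 37: take 37 from right. Merged: [10, 11, 19, 21, 23, 24, 24, 33, 36, 37]
Append remaining from left: [40]. Merged: [10, 11, 19, 21, 23, 24, 24, 33, 36, 37, 40]

Final merged array: [10, 11, 19, 21, 23, 24, 24, 33, 36, 37, 40]
Total comparisons: 10

The merged array is [10, 11, 19, 21, 23, 24, 24, 33, 36, 37, 40], requiring 10 comparisons. The merge step runs in O(n) time where n is the total number of elements.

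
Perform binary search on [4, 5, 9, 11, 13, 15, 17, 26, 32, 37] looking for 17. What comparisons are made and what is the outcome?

Binary search for 17 in [4, 5, 9, 11, 13, 15, 17, 26, 32, 37]:

lo=0, hi=9, mid=4, arr[mid]=13 -> 13 < 17, search right half
lo=5, hi=9, mid=7, arr[mid]=26 -> 26 > 17, search left half
lo=5, hi=6, mid=5, arr[mid]=15 -> 15 < 17, search right half
lo=6, hi=6, mid=6, arr[mid]=17 -> Found target at index 6!

Binary search finds 17 at index 6 after 4 comparisons. The search repeatedly halves the search space by comparing with the middle element.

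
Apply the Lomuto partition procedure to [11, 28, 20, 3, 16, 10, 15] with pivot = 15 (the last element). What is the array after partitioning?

Lomuto partition with pivot = 15:

Initial array: [11, 28, 20, 3, 16, 10, 15]

arr[0]=11 <= 15: swap with position 0, array becomes [11, 28, 20, 3, 16, 10, 15]
arr[1]=28 > 15: no swap
arr[2]=20 > 15: no swap
arr[3]=3 <= 15: swap with position 1, array becomes [11, 3, 20, 28, 16, 10, 15]
arr[4]=16 > 15: no swap
arr[5]=10 <= 15: swap with position 2, array becomes [11, 3, 10, 28, 16, 20, 15]

Place pivot at position 3: [11, 3, 10, 15, 16, 20, 28]
Pivot position: 3

After partitioning with pivot 15, the array becomes [11, 3, 10, 15, 16, 20, 28]. The pivot is placed at index 3. All elements to the left of the pivot are <= 15, and all elements to the right are > 15.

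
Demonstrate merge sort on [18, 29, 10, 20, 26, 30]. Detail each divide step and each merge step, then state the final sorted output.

Merge sort trace:

Split: [18, 29, 10, 20, 26, 30] -> [18, 29, 10] and [20, 26, 30]
  Split: [18, 29, 10] -> [18] and [29, 10]
    Split: [29, 10] -> [29] and [10]
    Merge: [29] + [10] -> [10, 29]
  Merge: [18] + [10, 29] -> [10, 18, 29]
  Split: [20, 26, 30] -> [20] and [26, 30]
    Split: [26, 30] -> [26] and [30]
    Merge: [26] + [30] -> [26, 30]
  Merge: [20] + [26, 30] -> [20, 26, 30]
Merge: [10, 18, 29] + [20, 26, 30] -> [10, 18, 20, 26, 29, 30]

Final sorted array: [10, 18, 20, 26, 29, 30]

The merge sort proceeds by recursively splitting the array and merging sorted halves.
After all merges, the sorted array is [10, 18, 20, 26, 29, 30].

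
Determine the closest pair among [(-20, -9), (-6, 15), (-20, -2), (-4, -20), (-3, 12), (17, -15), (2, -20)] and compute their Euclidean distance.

Computing all pairwise distances among 7 points:

d((-20, -9), (-6, 15)) = 27.7849
d((-20, -9), (-20, -2)) = 7.0
d((-20, -9), (-4, -20)) = 19.4165
d((-20, -9), (-3, 12)) = 27.0185
d((-20, -9), (17, -15)) = 37.4833
d((-20, -9), (2, -20)) = 24.5967
d((-6, 15), (-20, -2)) = 22.0227
d((-6, 15), (-4, -20)) = 35.0571
d((-6, 15), (-3, 12)) = 4.2426 <-- minimum
d((-6, 15), (17, -15)) = 37.8021
d((-6, 15), (2, -20)) = 35.9026
d((-20, -2), (-4, -20)) = 24.0832
d((-20, -2), (-3, 12)) = 22.0227
d((-20, -2), (17, -15)) = 39.2173
d((-20, -2), (2, -20)) = 28.4253
d((-4, -20), (-3, 12)) = 32.0156
d((-4, -20), (17, -15)) = 21.587
d((-4, -20), (2, -20)) = 6.0
d((-3, 12), (17, -15)) = 33.6006
d((-3, 12), (2, -20)) = 32.3883
d((17, -15), (2, -20)) = 15.8114

Closest pair: (-6, 15) and (-3, 12) with distance 4.2426

The closest pair is (-6, 15) and (-3, 12) with Euclidean distance 4.2426. For 7 points, brute-force pairwise comparison is shown above. For large n, the divide-and-conquer algorithm (sort by x, recurse on halves, check the dividing strip) achieves O(n log n).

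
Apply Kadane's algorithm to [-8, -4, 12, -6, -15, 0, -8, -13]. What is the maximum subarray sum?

Using Kadane's algorithm on [-8, -4, 12, -6, -15, 0, -8, -13]:

Scanning through the array:
Position 1 (value -4): max_ending_here = -4, max_so_far = -4
Position 2 (value 12): max_ending_here = 12, max_so_far = 12
Position 3 (value -6): max_ending_here = 6, max_so_far = 12
Position 4 (value -15): max_ending_here = -9, max_so_far = 12
Position 5 (value 0): max_ending_here = 0, max_so_far = 12
Position 6 (value -8): max_ending_here = -8, max_so_far = 12
Position 7 (value -13): max_ending_here = -13, max_so_far = 12

Maximum subarray: [12]
Maximum sum: 12

The maximum subarray is [12] with sum 12. This subarray runs from index 2 to index 2.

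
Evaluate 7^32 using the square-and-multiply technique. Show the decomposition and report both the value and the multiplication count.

Computing 7^32 by squaring (build up from 7^1; each line after the first costs one multiplication):

7^1 = 7
7^2 = (7^1)^2 = 7^2 = 49
7^4 = (7^2)^2 = 49^2 = 2401
7^8 = (7^4)^2 = 2401^2 = 5764801
7^16 = (7^8)^2 = 5764801^2 = 33232930569601
7^32 = (7^16)^2 = 33232930569601^2 = 1104427674243920646305299201

Result: 1104427674243920646305299201
Multiplications needed: 5 (5 lines after 7^1)

7^32 = 1104427674243920646305299201. Using exponentiation by squaring, this requires 5 multiplications. The key idea: if the exponent is even, square the half-power; if odd, multiply by the base once.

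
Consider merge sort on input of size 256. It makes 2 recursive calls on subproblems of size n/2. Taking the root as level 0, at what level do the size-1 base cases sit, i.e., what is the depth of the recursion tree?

For divide and conquer with division factor 2:

Problem sizes at each level:
Level 0: 256
Level 1: 128
Level 2: 64
Level 3: 32
Level 4: 16
Level 5: 8
Level 6: 4
Level 7: 2
Level 8: 1

The root is level 0 and the size-1 base case is level 8 (the tree spans levels 0 through 8, i.e. 9 levels counting the root), so the depth is the number of divisions: log_2(256) = 8

The recursion tree depth is log_2(256) = 8. At each level, the problem size is divided by 2, so it takes 8 divisions to reduce to a base case of size 1. The algorithm makes 2 recursive calls at each level.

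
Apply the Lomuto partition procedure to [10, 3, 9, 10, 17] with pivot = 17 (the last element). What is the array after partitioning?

Lomuto partition with pivot = 17:

Initial array: [10, 3, 9, 10, 17]

arr[0]=10 <= 17: swap with position 0, array becomes [10, 3, 9, 10, 17]
arr[1]=3 <= 17: swap with position 1, array becomes [10, 3, 9, 10, 17]
arr[2]=9 <= 17: swap with position 2, array becomes [10, 3, 9, 10, 17]
arr[3]=10 <= 17: swap with position 3, array becomes [10, 3, 9, 10, 17]

Place pivot at position 4: [10, 3, 9, 10, 17]
Pivot position: 4

After partitioning with pivot 17, the array becomes [10, 3, 9, 10, 17]. The pivot is placed at index 4. All elements to the left of the pivot are <= 17, and all elements to the right are > 17.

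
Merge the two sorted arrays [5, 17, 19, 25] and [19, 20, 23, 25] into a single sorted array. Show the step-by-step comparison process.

Merging process:

Compare 5 vs 19: take 5 from left. Merged: [5]
Compare 17 vs 19: take 17 from left. Merged: [5, 17]
Compare 19 vs 19: take 19 from left. Merged: [5, 17, 19]
Compare 25 vs 19: take 19 from right. Merged: [5, 17, 19, 19]
Compare 25 vs 20: take 20 from right. Merged: [5, 17, 19, 19, 20]
Compare 25 vs 23: take 23 from right. Merged: [5, 17, 19, 19, 20, 23]
Compare 25 vs 25: take 25 from left. Merged: [5, 17, 19, 19, 20, 23, 25]
Append remaining from right: [25]. Merged: [5, 17, 19, 19, 20, 23, 25, 25]

Final merged array: [5, 17, 19, 19, 20, 23, 25, 25]
Total comparisons: 7

The merged array is [5, 17, 19, 19, 20, 23, 25, 25], requiring 7 comparisons. The merge step runs in O(n) time where n is the total number of elements.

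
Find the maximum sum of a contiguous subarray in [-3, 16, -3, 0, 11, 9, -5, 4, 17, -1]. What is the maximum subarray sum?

Using Kadane's algorithm on [-3, 16, -3, 0, 11, 9, -5, 4, 17, -1]:

Scanning through the array:
Position 1 (value 16): max_ending_here = 16, max_so_far = 16
Position 2 (value -3): max_ending_here = 13, max_so_far = 16
Position 3 (value 0): max_ending_here = 13, max_so_far = 16
Position 4 (value 11): max_ending_here = 24, max_so_far = 24
Position 5 (value 9): max_ending_here = 33, max_so_far = 33
Position 6 (value -5): max_ending_here = 28, max_so_far = 33
Position 7 (value 4): max_ending_here = 32, max_so_far = 33
Position 8 (value 17): max_ending_here = 49, max_so_far = 49
Position 9 (value -1): max_ending_here = 48, max_so_far = 49

Maximum subarray: [16, -3, 0, 11, 9, -5, 4, 17]
Maximum sum: 49

The maximum subarray is [16, -3, 0, 11, 9, -5, 4, 17] with sum 49. This subarray runs from index 1 to index 8.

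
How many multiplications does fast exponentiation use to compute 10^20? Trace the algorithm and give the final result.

Computing 10^20 by squaring (build up from 10^1; each line after the first costs one multiplication):

10^1 = 10
10^2 = (10^1)^2 = 10^2 = 100
10^4 = (10^2)^2 = 100^2 = 10000
10^5 = 10 * 10^4 = 10 * 10000 = 100000
10^10 = (10^5)^2 = 100000^2 = 10000000000
10^20 = (10^10)^2 = 10000000000^2 = 100000000000000000000

Result: 100000000000000000000
Multiplications needed: 5 (5 lines after 10^1)

10^20 = 100000000000000000000. Using exponentiation by squaring, this requires 5 multiplications. The key idea: if the exponent is even, square the half-power; if odd, multiply by the base once.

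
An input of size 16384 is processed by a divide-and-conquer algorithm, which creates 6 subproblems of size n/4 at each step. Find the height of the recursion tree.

For divide and conquer with division factor 4:

Problem sizes at each level:
Level 0: 16384
Level 1: 4096
Level 2: 1024
Level 3: 256
Level 4: 64
Level 5: 16
Level 6: 4
Level 7: 1

The root is level 0 and the size-1 base case is level 7 (the tree spans levels 0 through 7, i.e. 8 levels counting the root), so the depth is the number of divisions: log_4(16384) = 7

The recursion tree depth is log_4(16384) = 7. At each level, the problem size is divided by 4, so it takes 7 divisions to reduce to a base case of size 1. The algorithm makes 6 recursive calls at each level.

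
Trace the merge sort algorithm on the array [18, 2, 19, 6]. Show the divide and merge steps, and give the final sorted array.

Merge sort trace:

Split: [18, 2, 19, 6] -> [18, 2] and [19, 6]
  Split: [18, 2] -> [18] and [2]
  Merge: [18] + [2] -> [2, 18]
  Split: [19, 6] -> [19] and [6]
  Merge: [19] + [6] -> [6, 19]
Merge: [2, 18] + [6, 19] -> [2, 6, 18, 19]

Final sorted array: [2, 6, 18, 19]

The merge sort proceeds by recursively splitting the array and merging sorted halves.
After all merges, the sorted array is [2, 6, 18, 19].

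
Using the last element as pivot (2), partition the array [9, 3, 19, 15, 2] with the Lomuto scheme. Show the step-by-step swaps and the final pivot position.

Lomuto partition with pivot = 2:

Initial array: [9, 3, 19, 15, 2]

arr[0]=9 > 2: no swap
arr[1]=3 > 2: no swap
arr[2]=19 > 2: no swap
arr[3]=15 > 2: no swap

Place pivot at position 0: [2, 3, 19, 15, 9]
Pivot position: 0

After partitioning with pivot 2, the array becomes [2, 3, 19, 15, 9]. The pivot is placed at index 0. All elements to the left of the pivot are <= 2, and all elements to the right are > 2.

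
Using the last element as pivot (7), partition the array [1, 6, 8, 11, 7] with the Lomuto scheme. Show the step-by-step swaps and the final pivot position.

Lomuto partition with pivot = 7:

Initial array: [1, 6, 8, 11, 7]

arr[0]=1 <= 7: swap with position 0, array becomes [1, 6, 8, 11, 7]
arr[1]=6 <= 7: swap with position 1, array becomes [1, 6, 8, 11, 7]
arr[2]=8 > 7: no swap
arr[3]=11 > 7: no swap

Place pivot at position 2: [1, 6, 7, 11, 8]
Pivot position: 2

After partitioning with pivot 7, the array becomes [1, 6, 7, 11, 8]. The pivot is placed at index 2. All elements to the left of the pivot are <= 7, and all elements to the right are > 7.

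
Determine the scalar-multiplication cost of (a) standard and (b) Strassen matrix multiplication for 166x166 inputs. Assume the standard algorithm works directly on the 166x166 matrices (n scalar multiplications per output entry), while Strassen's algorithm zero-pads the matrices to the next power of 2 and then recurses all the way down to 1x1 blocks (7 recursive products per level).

Matrix multiplication for 166x166 matrices:

Strassen's algorithm requires power-of-2 dimensions. Pad 166x166 to 256x256 (next power of 2).

Standard algorithm: 166^3 = 4574296 multiplications
Strassen's algorithm: 7^(log2(256)) = 7^8 = 5764801 multiplications
Difference: 4574296 - 5764801 = -1190505 (Strassen uses MORE here due to padding overhead — for small or just-over-power-of-2 n, padding can outweigh the per-level savings)

Standard: 4574296 multiplications (166^3). Strassen: 5764801 multiplications (7^8, after padding to 256x256). Strassen reduces 8 recursive multiplications to 7 at each level.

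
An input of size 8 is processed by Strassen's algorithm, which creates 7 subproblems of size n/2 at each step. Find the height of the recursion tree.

For divide and conquer with division factor 2:

Problem sizes at each level:
Level 0: 8
Level 1: 4
Level 2: 2
Level 3: 1

The root is level 0 and the size-1 base case is level 3 (the tree spans levels 0 through 3, i.e. 4 levels counting the root), so the depth is the number of divisions: log_2(8) = 3

The recursion tree depth is log_2(8) = 3. At each level, the problem size is divided by 2, so it takes 3 divisions to reduce to a base case of size 1. The algorithm makes 7 recursive calls at each level.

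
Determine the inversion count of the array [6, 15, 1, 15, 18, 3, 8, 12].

Finding inversions in [6, 15, 1, 15, 18, 3, 8, 12]:

(0, 2): arr[0]=6 > arr[2]=1
(0, 5): arr[0]=6 > arr[5]=3
(1, 2): arr[1]=15 > arr[2]=1
(1, 5): arr[1]=15 > arr[5]=3
(1, 6): arr[1]=15 > arr[6]=8
(1, 7): arr[1]=15 > arr[7]=12
(3, 5): arr[3]=15 > arr[5]=3
(3, 6): arr[3]=15 > arr[6]=8
(3, 7): arr[3]=15 > arr[7]=12
(4, 5): arr[4]=18 > arr[5]=3
(4, 6): arr[4]=18 > arr[6]=8
(4, 7): arr[4]=18 > arr[7]=12

Total inversions: 12

The array has 12 inversion(s): (0,2), (0,5), (1,2), (1,5), (1,6), (1,7), (3,5), (3,6), (3,7), (4,5), (4,6), (4,7). Each pair (i,j) satisfies i < j and arr[i] > arr[j].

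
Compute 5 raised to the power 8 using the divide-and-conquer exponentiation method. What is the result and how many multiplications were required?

Computing 5^8 by squaring (build up from 5^1; each line after the first costs one multiplication):

5^1 = 5
5^2 = (5^1)^2 = 5^2 = 25
5^4 = (5^2)^2 = 25^2 = 625
5^8 = (5^4)^2 = 625^2 = 390625

Result: 390625
Multiplications needed: 3 (3 lines after 5^1)

5^8 = 390625. Using exponentiation by squaring, this requires 3 multiplications. The key idea: if the exponent is even, square the half-power; if odd, multiply by the base once.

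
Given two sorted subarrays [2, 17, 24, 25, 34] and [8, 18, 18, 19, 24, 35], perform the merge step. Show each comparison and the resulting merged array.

Merging process:

Compare 2 vs 8: take 2 from left. Merged: [2]
Compare 17 vs 8: take 8 from right. Merged: [2, 8]
Compare 17 vs 18: take 17 from left. Merged: [2, 8, 17]
Compare 24 vs 18: take 18 from right. Merged: [2, 8, 17, 18]
Compare 24 vs 18: take 18 from right. Merged: [2, 8, 17, 18, 18]
Compare 24 vs 19: take 19 from right. Merged: [2, 8, 17, 18, 18, 19]
Compare 24 vs 24: take 24 from left. Merged: [2, 8, 17, 18, 18, 19, 24]
Compare 25 vs 24: take 24 from right. Merged: [2, 8, 17, 18, 18, 19, 24, 24]
Compare 25 vs 35: take 25 from left. Merged: [2, 8, 17, 18, 18, 19, 24, 24, 25]
Compare 34 vs 35: take 34 from left. Merged: [2, 8, 17, 18, 18, 19, 24, 24, 25, 34]
Append remaining from right: [35]. Merged: [2, 8, 17, 18, 18, 19, 24, 24, 25, 34, 35]

Final merged array: [2, 8, 17, 18, 18, 19, 24, 24, 25, 34, 35]
Total comparisons: 10

The merged array is [2, 8, 17, 18, 18, 19, 24, 24, 25, 34, 35], requiring 10 comparisons. The merge step runs in O(n) time where n is the total number of elements.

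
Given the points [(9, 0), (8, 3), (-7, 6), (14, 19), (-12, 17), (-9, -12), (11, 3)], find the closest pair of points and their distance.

Computing all pairwise distances among 7 points:

d((9, 0), (8, 3)) = 3.1623
d((9, 0), (-7, 6)) = 17.088
d((9, 0), (14, 19)) = 19.6469
d((9, 0), (-12, 17)) = 27.0185
d((9, 0), (-9, -12)) = 21.6333
d((9, 0), (11, 3)) = 3.6056
d((8, 3), (-7, 6)) = 15.2971
d((8, 3), (14, 19)) = 17.088
d((8, 3), (-12, 17)) = 24.4131
d((8, 3), (-9, -12)) = 22.6716
d((8, 3), (11, 3)) = 3.0 <-- minimum
d((-7, 6), (14, 19)) = 24.6982
d((-7, 6), (-12, 17)) = 12.083
d((-7, 6), (-9, -12)) = 18.1108
d((-7, 6), (11, 3)) = 18.2483
d((14, 19), (-12, 17)) = 26.0768
d((14, 19), (-9, -12)) = 38.6005
d((14, 19), (11, 3)) = 16.2788
d((-12, 17), (-9, -12)) = 29.1548
d((-12, 17), (11, 3)) = 26.9258
d((-9, -12), (11, 3)) = 25.0

Closest pair: (8, 3) and (11, 3) with distance 3.0

The closest pair is (8, 3) and (11, 3) with Euclidean distance 3.0. For 7 points, brute-force pairwise comparison is shown above. For large n, the divide-and-conquer algorithm (sort by x, recurse on halves, check the dividing strip) achieves O(n log n).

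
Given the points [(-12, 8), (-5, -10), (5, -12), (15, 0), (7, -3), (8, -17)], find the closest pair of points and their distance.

Computing all pairwise distances among 6 points:

d((-12, 8), (-5, -10)) = 19.3132
d((-12, 8), (5, -12)) = 26.2488
d((-12, 8), (15, 0)) = 28.1603
d((-12, 8), (7, -3)) = 21.9545
d((-12, 8), (8, -17)) = 32.0156
d((-5, -10), (5, -12)) = 10.198
d((-5, -10), (15, 0)) = 22.3607
d((-5, -10), (7, -3)) = 13.8924
d((-5, -10), (8, -17)) = 14.7648
d((5, -12), (15, 0)) = 15.6205
d((5, -12), (7, -3)) = 9.2195
d((5, -12), (8, -17)) = 5.831 <-- minimum
d((15, 0), (7, -3)) = 8.544
d((15, 0), (8, -17)) = 18.3848
d((7, -3), (8, -17)) = 14.0357

Closest pair: (5, -12) and (8, -17) with distance 5.831

The closest pair is (5, -12) and (8, -17) with Euclidean distance 5.831. For 6 points, brute-force pairwise comparison is shown above. For large n, the divide-and-conquer algorithm (sort by x, recurse on halves, check the dividing strip) achieves O(n log n).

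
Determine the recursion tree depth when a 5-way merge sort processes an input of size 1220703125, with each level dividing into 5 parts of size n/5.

For divide and conquer with division factor 5:

Problem sizes at each level:
Level 0: 1220703125
Level 1: 244140625
Level 2: 48828125
Level 3: 9765625
Level 4: 1953125
Level 5: 390625
Level 6: 78125
Level 7: 15625
Level 8: 3125
Level 9: 625
Level 10: 125
Level 11: 25
Level 12: 5
Level 13: 1

The root is level 0 and the size-1 base case is level 13 (the tree spans levels 0 through 13, i.e. 14 levels counting the root), so the depth is the number of divisions: log_5(1220703125) = 13

The recursion tree depth is log_5(1220703125) = 13. At each level, the problem size is divided by 5, so it takes 13 divisions to reduce to a base case of size 1. The algorithm makes 5 recursive calls at each level.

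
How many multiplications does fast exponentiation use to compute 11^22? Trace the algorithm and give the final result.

Computing 11^22 by squaring (build up from 11^1; each line after the first costs one multiplication):

11^1 = 11
11^2 = (11^1)^2 = 11^2 = 121
11^4 = (11^2)^2 = 121^2 = 14641
11^5 = 11 * 11^4 = 11 * 14641 = 161051
11^10 = (11^5)^2 = 161051^2 = 25937424601
11^11 = 11 * 11^10 = 11 * 25937424601 = 285311670611
11^22 = (11^11)^2 = 285311670611^2 = 81402749386839761113321

Result: 81402749386839761113321
Multiplications needed: 6 (6 lines after 11^1)

11^22 = 81402749386839761113321. Using exponentiation by squaring, this requires 6 multiplications. The key idea: if the exponent is even, square the half-power; if odd, multiply by the base once.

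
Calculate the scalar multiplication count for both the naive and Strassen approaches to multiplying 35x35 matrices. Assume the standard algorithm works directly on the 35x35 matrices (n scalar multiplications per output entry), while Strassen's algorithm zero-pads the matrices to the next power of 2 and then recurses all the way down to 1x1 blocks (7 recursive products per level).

Matrix multiplication for 35x35 matrices:

Strassen's algorithm requires power-of-2 dimensions. Pad 35x35 to 64x64 (next power of 2).

Standard algorithm: 35^3 = 42875 multiplications
Strassen's algorithm: 7^(log2(64)) = 7^6 = 117649 multiplications
Difference: 42875 - 117649 = -74774 (Strassen uses MORE here due to padding overhead — for small or just-over-power-of-2 n, padding can outweigh the per-level savings)

Standard: 42875 multiplications (35^3). Strassen: 117649 multiplications (7^6, after padding to 64x64). Strassen reduces 8 recursive multiplications to 7 at each level.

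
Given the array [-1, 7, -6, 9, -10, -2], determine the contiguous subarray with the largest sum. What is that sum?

Using Kadane's algorithm on [-1, 7, -6, 9, -10, -2]:

Scanning through the array:
Position 1 (value 7): max_ending_here = 7, max_so_far = 7
Position 2 (value -6): max_ending_here = 1, max_so_far = 7
Position 3 (value 9): max_ending_here = 10, max_so_far = 10
Position 4 (value -10): max_ending_here = 0, max_so_far = 10
Position 5 (value -2): max_ending_here = -2, max_so_far = 10

Maximum subarray: [7, -6, 9]
Maximum sum: 10

The maximum subarray is [7, -6, 9] with sum 10. This subarray runs from index 1 to index 3.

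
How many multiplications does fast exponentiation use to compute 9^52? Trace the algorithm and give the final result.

Computing 9^52 by squaring (build up from 9^1; each line after the first costs one multiplication):

9^1 = 9
9^2 = (9^1)^2 = 9^2 = 81
9^3 = 9 * 9^2 = 9 * 81 = 729
9^6 = (9^3)^2 = 729^2 = 531441
9^12 = (9^6)^2 = 531441^2 = 282429536481
9^13 = 9 * 9^12 = 9 * 282429536481 = 2541865828329
9^26 = (9^13)^2 = 2541865828329^2 = 6461081889226673298932241
9^52 = (9^26)^2 = 6461081889226673298932241^2 = 41745579179292917813953351511015323088870709282081

Result: 41745579179292917813953351511015323088870709282081
Multiplications needed: 7 (7 lines after 9^1)

9^52 = 41745579179292917813953351511015323088870709282081. Using exponentiation by squaring, this requires 7 multiplications. The key idea: if the exponent is even, square the half-power; if odd, multiply by the base once.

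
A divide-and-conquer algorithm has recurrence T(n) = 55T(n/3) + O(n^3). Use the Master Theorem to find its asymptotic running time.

Master Theorem for T(n) = 55T(n/3) + O(n^3):

a = 55, b = 3, c = 3
log_b(a) = log_3(55) = 3.6476

Case 1: c = 3 < log_3(55) = 3.6476
T(n) = O(n^(log_3 55))

For T(n) = 55T(n/3) + O(n^3): log_3(55) = 3.6476. This is Case 1 of the Master Theorem (c < log_b(a), work dominated by leaves), giving O(n^(log_3 55)).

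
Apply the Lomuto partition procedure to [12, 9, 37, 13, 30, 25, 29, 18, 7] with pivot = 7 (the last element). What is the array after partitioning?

Lomuto partition with pivot = 7:

Initial array: [12, 9, 37, 13, 30, 25, 29, 18, 7]

arr[0]=12 > 7: no swap
arr[1]=9 > 7: no swap
arr[2]=37 > 7: no swap
arr[3]=13 > 7: no swap
arr[4]=30 > 7: no swap
arr[5]=25 > 7: no swap
arr[6]=29 > 7: no swap
arr[7]=18 > 7: no swap

Place pivot at position 0: [7, 9, 37, 13, 30, 25, 29, 18, 12]
Pivot position: 0

After partitioning with pivot 7, the array becomes [7, 9, 37, 13, 30, 25, 29, 18, 12]. The pivot is placed at index 0. All elements to the left of the pivot are <= 7, and all elements to the right are > 7.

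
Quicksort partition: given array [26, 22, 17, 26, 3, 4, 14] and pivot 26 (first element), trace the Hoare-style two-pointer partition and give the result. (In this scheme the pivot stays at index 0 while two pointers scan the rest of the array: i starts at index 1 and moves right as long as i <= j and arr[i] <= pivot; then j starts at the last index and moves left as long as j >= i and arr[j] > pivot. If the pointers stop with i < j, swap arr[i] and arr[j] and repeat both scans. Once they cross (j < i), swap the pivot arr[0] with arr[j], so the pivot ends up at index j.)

Hoare-style two-pointer partition with pivot = 26:

Initial array: [26, 22, 17, 26, 3, 4, 14]

Pointers start at i = 1, j = 6.
i ends at 7, j ends at 6: the pointers have crossed (j < i), so scanning stops.

Swap pivot arr[0] with arr[6] to place pivot at position 6: [14, 22, 17, 26, 3, 4, 26]
Pivot position: 6

After partitioning with pivot 26, the array becomes [14, 22, 17, 26, 3, 4, 26]. The pivot is placed at index 6. All elements to the left of the pivot are <= 26, and all elements to the right are > 26.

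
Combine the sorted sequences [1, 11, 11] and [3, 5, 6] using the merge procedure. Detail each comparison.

Merging process:

Compare 1 vs 3: take 1 from left. Merged: [1]
Compare 11 vs 3: take 3 from right. Merged: [1, 3]
Compare 11 vs 5: take 5 from right. Merged: [1, 3, 5]
Compare 11 vs 6: take 6 from right. Merged: [1, 3, 5, 6]
Append remaining from left: [11, 11]. Merged: [1, 3, 5, 6, 11, 11]

Final merged array: [1, 3, 5, 6, 11, 11]
Total comparisons: 4

The merged array is [1, 3, 5, 6, 11, 11], requiring 4 comparisons. The merge step runs in O(n) time where n is the total number of elements.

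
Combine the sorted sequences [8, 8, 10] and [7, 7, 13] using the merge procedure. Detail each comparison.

Merging process:

Compare 8 vs 7: take 7 from right. Merged: [7]
Compare 8 vs 7: take 7 from right. Merged: [7, 7]
Compare 8 vs 13: take 8 from left. Merged: [7, 7, 8]
Compare 8 vs 13: take 8 from left. Merged: [7, 7, 8, 8]
Compare 10 vs 13: take 10 from left. Merged: [7, 7, 8, 8, 10]
Append remaining from right: [13]. Merged: [7, 7, 8, 8, 10, 13]

Final merged array: [7, 7, 8, 8, 10, 13]
Total comparisons: 5

The merged array is [7, 7, 8, 8, 10, 13], requiring 5 comparisons. The merge step runs in O(n) time where n is the total number of elements.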